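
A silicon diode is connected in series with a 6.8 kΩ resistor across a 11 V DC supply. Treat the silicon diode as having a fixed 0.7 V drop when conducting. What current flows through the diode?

KVL around the loop: 11 = V_D + I·R = 0.7 + I × 6.8 kΩ.
So I = (11 − 0.7) / 6.8 kΩ = 10.3 / 6.8 = 1.51 mA.

I ≈ 1.5 mA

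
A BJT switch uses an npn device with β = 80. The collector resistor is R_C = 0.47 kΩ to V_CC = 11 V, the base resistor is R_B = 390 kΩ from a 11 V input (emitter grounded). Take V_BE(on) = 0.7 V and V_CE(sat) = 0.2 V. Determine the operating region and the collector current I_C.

active; I_C ≈ 2.1 mA

Assume active. Base-emitter loop: I_B = (V_BB − V_BE)/R_B = (11 − 0.7)/390 = 0.0264 mA.
I_C = β·I_B = 80×0.0264 = 2.11 mA.
V_CE = V_CC − I_C·R_C = 11 − 2.11×0.47 = 10 V > V_CE(sat), so the active-region assumption holds.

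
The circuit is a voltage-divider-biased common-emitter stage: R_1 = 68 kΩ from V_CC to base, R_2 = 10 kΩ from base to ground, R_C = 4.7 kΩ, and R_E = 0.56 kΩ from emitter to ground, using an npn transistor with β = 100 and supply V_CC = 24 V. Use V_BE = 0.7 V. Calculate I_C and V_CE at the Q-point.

I_C ≈ 3.6 mA, V_CE ≈ 4.8 V

Thevenize the base divider: V_Th = V_CC·R_2/(R_1+R_2) = 24×10/78 = 3.08 V, R_Th = R_1‖R_2 = 8.72 kΩ.
Base-emitter loop: V_Th = I_B·R_Th + V_BE + (β+1)I_B·R_E, so I_B = (3.08 − 0.7) / (8.72 + 101×0.56) = 0.0364 mA.
I_C = β·I_B = 100×0.0364 = 3.64 mA, and I_E = (β+1)I_B = 3.68 mA.
V_CE = V_CC − I_C·R_C − I_E·R_E = 24 − 3.64×4.7 − 3.68×0.56 = 4.83 V.
V_CE = 4.83 V > 0.2 V confirms active-region operation.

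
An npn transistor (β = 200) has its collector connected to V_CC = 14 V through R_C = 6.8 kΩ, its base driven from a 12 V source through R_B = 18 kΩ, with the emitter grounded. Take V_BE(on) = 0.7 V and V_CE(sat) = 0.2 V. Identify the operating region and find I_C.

Assume active: I_B = (12 − 0.7)/18 = 0.628 mA, giving I_C = β·I_B = 126 mA.
But then V_CE = 14 − 126×6.8 = -840 V < V_CE(sat) = 0.2 V — impossible in the active region.
So the transistor is saturated. With V_CE = 0.2 V, I_C = (V_CC − 0.2)/R_C = 13.8/6.8 = 2.03 mA.
Check: β·I_B = 126 mA > I_C = 2.03 mA, confirming saturation.

saturation; I_C ≈ 2 mA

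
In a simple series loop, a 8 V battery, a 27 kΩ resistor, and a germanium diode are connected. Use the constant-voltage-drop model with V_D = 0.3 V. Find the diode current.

I ≈ 0.29 mA

KVL around the loop: 8 = V_D + I·R = 0.3 + I × 27 kΩ.
So I = (8 − 0.3) / 27 kΩ = 7.7 / 27 = 0.285 mA.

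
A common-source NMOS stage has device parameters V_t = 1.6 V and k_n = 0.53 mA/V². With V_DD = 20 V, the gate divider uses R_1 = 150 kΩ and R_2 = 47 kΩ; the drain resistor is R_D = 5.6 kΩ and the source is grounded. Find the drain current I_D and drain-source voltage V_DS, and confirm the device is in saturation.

V_G = V_DD·R_2/(R_1+R_2) = 20×47/197 = 4.77 V. With the source grounded, V_GS = V_G = 4.77 V.
Assume saturation: I_D = (k_n/2)(V_GS − V_t)² = (0.53/2)×(4.77 − 1.6)² = 0.265×3.17² = 2.67 mA.
V_DS = V_DD − I_D·R_D = 20 − 2.67×5.6 = 5.07 V.
Saturation requires V_DS ≥ V_GS − V_t = 3.17 V; 5.07 ≥ 3.17 ✓.

I_D ≈ 2.7 mA, V_DS ≈ 5.1 V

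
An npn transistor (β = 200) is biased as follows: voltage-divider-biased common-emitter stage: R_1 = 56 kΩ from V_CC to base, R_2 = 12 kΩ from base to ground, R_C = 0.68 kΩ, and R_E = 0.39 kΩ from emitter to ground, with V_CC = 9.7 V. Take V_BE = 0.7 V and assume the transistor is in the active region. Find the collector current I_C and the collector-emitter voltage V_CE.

I_C ≈ 2.3 mA, V_CE ≈ 7.2 V

Thevenize the base divider: V_Th = V_CC·R_2/(R_1+R_2) = 9.7×12/68 = 1.71 V, R_Th = R_1‖R_2 = 9.88 kΩ.
Base-emitter loop: V_Th = I_B·R_Th + V_BE + (β+1)I_B·R_E, so I_B = (1.71 − 0.7) / (9.88 + 201×0.39) = 0.0115 mA.
I_C = β·I_B = 200×0.0115 = 2.29 mA, and I_E = (β+1)I_B = 2.3 mA.
V_CE = V_CC − I_C·R_C − I_E·R_E = 9.7 − 2.29×0.68 − 2.3×0.39 = 7.24 V.
V_CE = 7.24 V > 0.2 V confirms active-region operation.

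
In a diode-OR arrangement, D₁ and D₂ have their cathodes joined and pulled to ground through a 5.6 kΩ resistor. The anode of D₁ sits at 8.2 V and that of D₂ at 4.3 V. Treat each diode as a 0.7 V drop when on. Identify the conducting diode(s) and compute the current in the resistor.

Assume both conduct. Then node N would need to be at both 8.2−0.7 = 7.5 V and 4.3−0.7 = 3.6 V, which is impossible.
Assume only D₁ conducts: V_N = 8.2 − 0.7 = 7.5 V, so I_R = 7.5/5.6 = 1.34 mA.
Check D₂: its anode-to-cathode voltage is 4.3 − 7.5 = -3.2 V < 0.7 V, so it is off. The assumption is consistent.

Only D₁ conducts; I_R ≈ 1.3 mA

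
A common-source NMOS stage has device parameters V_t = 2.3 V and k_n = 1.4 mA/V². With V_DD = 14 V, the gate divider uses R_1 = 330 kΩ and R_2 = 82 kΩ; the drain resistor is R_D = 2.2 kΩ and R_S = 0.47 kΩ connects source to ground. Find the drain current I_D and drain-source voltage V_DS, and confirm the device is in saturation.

V_G = V_DD·R_2/(R_1+R_2) = 14×82/412 = 2.79 V.
Assume saturation: I_D = (k_n/2)(V_GS − V_t)² with V_GS = V_G − I_D·R_S = 2.79 − 0.47·I_D.
Substituting gives 0.155·I_D² − 1.32·I_D + 0.166 = 0, with roots I_D = 0.127 or 8.41 mA.
The root I_D = 8.41 mA gives V_GS = -1.17 V ≤ V_t, so take I_D = 0.127 mA.
Then V_GS = 2.73 V and V_DS = V_DD − I_D(R_D+R_S) = 14 − 0.127×2.67 = 13.7 V.
Saturation requires V_DS ≥ V_GS − V_t = 0.427 V; 13.7 ≥ 0.427 ✓.

I_D ≈ 0.13 mA, V_DS ≈ 14 V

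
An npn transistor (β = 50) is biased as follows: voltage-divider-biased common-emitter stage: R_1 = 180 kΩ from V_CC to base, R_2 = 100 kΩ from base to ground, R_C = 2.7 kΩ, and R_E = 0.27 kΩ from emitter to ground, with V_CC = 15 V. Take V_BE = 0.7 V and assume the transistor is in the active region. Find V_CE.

V_CE ≈ 6.1 V

Thevenize the base divider: V_Th = V_CC·R_2/(R_1+R_2) = 15×100/280 = 5.36 V, R_Th = R_1‖R_2 = 64.3 kΩ.
Base-emitter loop: V_Th = I_B·R_Th + V_BE + (β+1)I_B·R_E, so I_B = (5.36 − 0.7) / (64.3 + 51×0.27) = 0.0597 mA.
I_C = β·I_B = 50×0.0597 = 2.98 mA, and I_E = (β+1)I_B = 3.04 mA.
V_CE = V_CC − I_C·R_C − I_E·R_E = 15 − 2.98×2.7 − 3.04×0.27 = 6.12 V.
V_CE = 6.12 V > 0.2 V confirms active-region operation.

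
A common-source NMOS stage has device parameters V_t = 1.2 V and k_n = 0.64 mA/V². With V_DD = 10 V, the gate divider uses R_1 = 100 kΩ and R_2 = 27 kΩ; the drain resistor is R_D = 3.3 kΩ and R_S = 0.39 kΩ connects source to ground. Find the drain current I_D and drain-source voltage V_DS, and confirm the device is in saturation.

I_D ≈ 0.22 mA, V_DS ≈ 9.2 V

V_G = V_DD·R_2/(R_1+R_2) = 10×27/127 = 2.13 V.
Assume saturation: I_D = (k_n/2)(V_GS − V_t)² with V_GS = V_G − I_D·R_S = 2.13 − 0.39·I_D.
Substituting gives 0.0487·I_D² − 1.23·I_D + 0.274 = 0, with roots I_D = 0.225 or 25.1 mA.
The root I_D = 25.1 mA gives V_GS = -7.65 V ≤ V_t, so take I_D = 0.225 mA.
Then V_GS = 2.04 V and V_DS = V_DD − I_D(R_D+R_S) = 10 − 0.225×3.69 = 9.17 V.
Saturation requires V_DS ≥ V_GS − V_t = 0.838 V; 9.17 ≥ 0.838 ✓.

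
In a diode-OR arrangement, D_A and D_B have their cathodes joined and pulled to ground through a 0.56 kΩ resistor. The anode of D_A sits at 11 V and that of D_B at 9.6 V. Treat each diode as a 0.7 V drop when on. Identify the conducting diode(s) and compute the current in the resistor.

Assume both conduct. Then node N would need to be at both 11−0.7 = 10.3 V and 9.6−0.7 = 8.9 V, which is impossible.
Assume only D_A conducts: V_N = 11 − 0.7 = 10.3 V, so I_R = 10.3/0.56 = 18.4 mA.
Check D_B: its anode-to-cathode voltage is 9.6 − 10.3 = -0.7 V < 0.7 V, so it is off. The assumption is consistent.

Only D_A conducts; I_R ≈ 18 mA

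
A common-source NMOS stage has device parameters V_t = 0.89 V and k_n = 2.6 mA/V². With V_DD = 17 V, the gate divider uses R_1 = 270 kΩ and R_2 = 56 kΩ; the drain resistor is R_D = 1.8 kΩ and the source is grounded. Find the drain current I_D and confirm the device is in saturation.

V_G = V_DD·R_2/(R_1+R_2) = 17×56/326 = 2.92 V. With the source grounded, V_GS = V_G = 2.92 V.
Assume saturation: I_D = (k_n/2)(V_GS − V_t)² = (2.6/2)×(2.92 − 0.89)² = 1.3×2.03² = 5.36 mA.
V_DS = V_DD − I_D·R_D = 17 − 5.36×1.8 = 7.35 V.
Saturation requires V_DS ≥ V_GS − V_t = 2.03 V; 7.35 ≥ 2.03 ✓.

I_D ≈ 5.4 mA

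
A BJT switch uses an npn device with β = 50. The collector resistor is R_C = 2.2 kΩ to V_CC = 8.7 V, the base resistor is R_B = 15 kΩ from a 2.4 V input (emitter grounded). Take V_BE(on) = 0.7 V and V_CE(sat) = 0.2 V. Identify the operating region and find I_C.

Assume active: I_B = (2.4 − 0.7)/15 = 0.113 mA, giving I_C = β·I_B = 5.67 mA.
But then V_CE = 8.7 − 5.67×2.2 = -3.77 V < V_CE(sat) = 0.2 V — impossible in the active region.
So the transistor is saturated. With V_CE = 0.2 V, I_C = (V_CC − 0.2)/R_C = 8.5/2.2 = 3.86 mA.
Check: β·I_B = 5.67 mA > I_C = 3.86 mA, confirming saturation.

saturation; I_C ≈ 3.9 mA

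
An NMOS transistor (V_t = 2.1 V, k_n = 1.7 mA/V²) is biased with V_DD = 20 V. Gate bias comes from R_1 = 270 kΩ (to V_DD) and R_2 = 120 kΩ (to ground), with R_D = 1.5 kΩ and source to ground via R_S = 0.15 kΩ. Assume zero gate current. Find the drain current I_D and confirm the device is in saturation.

V_G = V_DD·R_2/(R_1+R_2) = 20×120/390 = 6.15 V.
Assume saturation: I_D = (k_n/2)(V_GS − V_t)² with V_GS = V_G − I_D·R_S = 6.15 − 0.15·I_D.
Substituting gives 0.0191·I_D² − 2.03·I_D + 14 = 0, with roots I_D = 7.38 or 99 mA.
The root I_D = 99 mA gives V_GS = -8.69 V ≤ V_t, so take I_D = 7.38 mA.
Then V_GS = 5.05 V and V_DS = V_DD − I_D(R_D+R_S) = 20 − 7.38×1.65 = 7.82 V.
Saturation requires V_DS ≥ V_GS − V_t = 2.95 V; 7.82 ≥ 2.95 ✓.

I_D ≈ 7.4 mA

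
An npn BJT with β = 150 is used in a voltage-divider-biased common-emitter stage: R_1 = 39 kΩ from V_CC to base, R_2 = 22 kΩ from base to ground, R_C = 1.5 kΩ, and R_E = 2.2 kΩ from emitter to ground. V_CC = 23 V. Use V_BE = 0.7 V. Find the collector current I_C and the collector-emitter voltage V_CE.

Thevenize the base divider: V_Th = V_CC·R_2/(R_1+R_2) = 23×22/61 = 8.3 V, R_Th = R_1‖R_2 = 14.1 kΩ.
Base-emitter loop: V_Th = I_B·R_Th + V_BE + (β+1)I_B·R_E, so I_B = (8.3 − 0.7) / (14.1 + 151×2.2) = 0.0219 mA.
I_C = β·I_B = 150×0.0219 = 3.29 mA, and I_E = (β+1)I_B = 3.31 mA.
V_CE = V_CC − I_C·R_C − I_E·R_E = 23 − 3.29×1.5 − 3.31×2.2 = 10.8 V.
V_CE = 10.8 V > 0.2 V confirms active-region operation.

I_C ≈ 3.3 mA, V_CE ≈ 11 V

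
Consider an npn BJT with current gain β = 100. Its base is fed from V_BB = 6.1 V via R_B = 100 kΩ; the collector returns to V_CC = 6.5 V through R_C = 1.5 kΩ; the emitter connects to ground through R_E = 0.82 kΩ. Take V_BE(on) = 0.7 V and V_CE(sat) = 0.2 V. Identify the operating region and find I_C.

Assume active: I_B = (6.1 − 0.7)/(100 + 101×0.82) = 0.0295 mA, I_C = β·I_B = 2.95 mA.
Then V_CE = 6.5 − 2.95×1.5 − 2.98×0.82 = -0.377 V < 0.2 V — the active assumption fails.
Re-solve with V_CE = 0.2 V. KCL at the emitter: V_E/R_E = (V_BB−0.7−V_E)/R_B + (V_CC−0.2−V_E)/R_C, giving V_E = 2.24 V.
I_C = (V_CC − 0.2 − V_E)/R_C = (6.3 − 2.24)/1.5 = 2.7 mA.
Check: I_B = (5.4 − 2.24)/100 = 0.0316 mA, and β·I_B = 3.16 mA > I_C, confirming saturation.

saturation; I_C ≈ 2.7 mA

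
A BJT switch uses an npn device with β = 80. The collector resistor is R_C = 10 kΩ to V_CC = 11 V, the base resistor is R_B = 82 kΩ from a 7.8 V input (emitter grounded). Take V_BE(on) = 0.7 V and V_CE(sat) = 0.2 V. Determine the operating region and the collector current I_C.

saturation; I_C ≈ 1.1 mA

Assume active: I_B = (7.8 − 0.7)/82 = 0.0866 mA, giving I_C = β·I_B = 6.93 mA.
But then V_CE = 11 − 6.93×10 = -58.3 V < V_CE(sat) = 0.2 V — impossible in the active region.
So the transistor is saturated. With V_CE = 0.2 V, I_C = (V_CC − 0.2)/R_C = 10.8/10 = 1.08 mA.
Check: β·I_B = 6.93 mA > I_C = 1.08 mA, confirming saturation.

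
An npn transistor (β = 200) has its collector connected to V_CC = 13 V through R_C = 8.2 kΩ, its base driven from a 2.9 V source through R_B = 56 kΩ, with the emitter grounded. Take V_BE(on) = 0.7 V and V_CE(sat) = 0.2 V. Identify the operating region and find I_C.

Assume active: I_B = (2.9 − 0.7)/56 = 0.0393 mA, giving I_C = β·I_B = 7.86 mA.
But then V_CE = 13 − 7.86×8.2 = -51.4 V < V_CE(sat) = 0.2 V — impossible in the active region.
So the transistor is saturated. With V_CE = 0.2 V, I_C = (V_CC − 0.2)/R_C = 12.8/8.2 = 1.56 mA.
Check: β·I_B = 7.86 mA > I_C = 1.56 mA, confirming saturation.

saturation; I_C ≈ 1.6 mA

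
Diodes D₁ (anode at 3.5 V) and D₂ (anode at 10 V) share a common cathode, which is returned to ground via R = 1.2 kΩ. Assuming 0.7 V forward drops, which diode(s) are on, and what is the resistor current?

Only D₂ conducts; I_R ≈ 7.8 mA

Assume both conduct. Then node N would need to be at both 3.5−0.7 = 2.8 V and 10−0.7 = 9.3 V, which is impossible.
Assume only D₂ conducts: V_N = 10 − 0.7 = 9.3 V, so I_R = 9.3/1.2 = 7.75 mA.
Check D₁: its anode-to-cathode voltage is 3.5 − 9.3 = -5.8 V < 0.7 V, so it is off. The assumption is consistent.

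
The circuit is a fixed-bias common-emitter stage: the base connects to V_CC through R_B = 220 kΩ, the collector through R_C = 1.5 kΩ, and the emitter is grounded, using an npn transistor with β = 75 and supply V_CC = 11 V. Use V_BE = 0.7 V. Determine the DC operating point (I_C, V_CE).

Base loop: V_CC = I_B·R_B + V_BE, so I_B = (11 − 0.7)/220 kΩ = 0.0468 mA.
In the active region I_C = β·I_B = 75 × 0.0468 = 3.51 mA.
Collector loop: V_CE = V_CC − I_C·R_C = 11 − 3.51×1.5 = 5.73 V.
Since V_CE = 5.73 V > V_CE(sat) ≈ 0.2 V, the transistor is in the active region as assumed.

I_C ≈ 3.5 mA, V_CE ≈ 5.7 V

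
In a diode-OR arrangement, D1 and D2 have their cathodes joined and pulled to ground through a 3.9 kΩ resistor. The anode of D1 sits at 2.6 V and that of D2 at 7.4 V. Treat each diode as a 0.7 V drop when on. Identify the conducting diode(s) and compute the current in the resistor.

Only D2 conducts; I_R ≈ 1.7 mA

Assume both conduct. Then node N would need to be at both 2.6−0.7 = 1.9 V and 7.4−0.7 = 6.7 V, which is impossible.
Assume only D2 conducts: V_N = 7.4 − 0.7 = 6.7 V, so I_R = 6.7/3.9 = 1.72 mA.
Check D1: its anode-to-cathode voltage is 2.6 − 6.7 = -4.1 V < 0.7 V, so it is off. The assumption is consistent.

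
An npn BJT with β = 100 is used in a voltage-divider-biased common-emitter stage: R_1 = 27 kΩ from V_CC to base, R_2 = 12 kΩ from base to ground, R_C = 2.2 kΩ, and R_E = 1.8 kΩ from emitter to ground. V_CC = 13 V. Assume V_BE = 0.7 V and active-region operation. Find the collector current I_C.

I_C ≈ 1.7 mA

Thevenize the base divider: V_Th = V_CC·R_2/(R_1+R_2) = 13×12/39 = 4 V, R_Th = R_1‖R_2 = 8.31 kΩ.
Base-emitter loop: V_Th = I_B·R_Th + V_BE + (β+1)I_B·R_E, so I_B = (4 − 0.7) / (8.31 + 101×1.8) = 0.0174 mA.
I_C = β·I_B = 100×0.0174 = 1.74 mA, and I_E = (β+1)I_B = 1.75 mA.
V_CE = V_CC − I_C·R_C − I_E·R_E = 13 − 1.74×2.2 − 1.75×1.8 = 6.03 V.
V_CE = 6.03 V > 0.2 V confirms active-region operation.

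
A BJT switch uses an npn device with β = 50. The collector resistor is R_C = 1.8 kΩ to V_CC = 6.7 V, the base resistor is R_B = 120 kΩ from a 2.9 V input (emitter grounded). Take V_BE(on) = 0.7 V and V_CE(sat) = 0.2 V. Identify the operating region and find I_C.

Assume active. Base-emitter loop: I_B = (V_BB − V_BE)/R_B = (2.9 − 0.7)/120 = 0.0183 mA.
I_C = β·I_B = 50×0.0183 = 0.917 mA.
V_CE = V_CC − I_C·R_C = 6.7 − 0.917×1.8 = 5.05 V > V_CE(sat), so the active-region assumption holds.

active; I_C ≈ 0.92 mA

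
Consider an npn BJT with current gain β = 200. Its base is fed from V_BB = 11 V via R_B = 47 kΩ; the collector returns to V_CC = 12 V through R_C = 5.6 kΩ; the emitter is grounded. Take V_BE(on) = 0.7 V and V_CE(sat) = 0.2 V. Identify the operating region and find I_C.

Assume active: I_B = (11 − 0.7)/47 = 0.219 mA, giving I_C = β·I_B = 43.8 mA.
But then V_CE = 12 − 43.8×5.6 = -233 V < V_CE(sat) = 0.2 V — impossible in the active region.
So the transistor is saturated. With V_CE = 0.2 V, I_C = (V_CC − 0.2)/R_C = 11.8/5.6 = 2.11 mA.
Check: β·I_B = 43.8 mA > I_C = 2.11 mA, confirming saturation.

saturation; I_C ≈ 2.1 mA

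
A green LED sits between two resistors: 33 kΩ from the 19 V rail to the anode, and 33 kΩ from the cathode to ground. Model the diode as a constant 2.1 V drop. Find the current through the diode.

I ≈ 0.26 mA

The two resistors are in series with the diode, so KVL gives 19 = I·33 + 2.1 + I·33.
I = (19 − 2.1) / (33 + 33) kΩ = 16.9 / 66 = 0.256 mA.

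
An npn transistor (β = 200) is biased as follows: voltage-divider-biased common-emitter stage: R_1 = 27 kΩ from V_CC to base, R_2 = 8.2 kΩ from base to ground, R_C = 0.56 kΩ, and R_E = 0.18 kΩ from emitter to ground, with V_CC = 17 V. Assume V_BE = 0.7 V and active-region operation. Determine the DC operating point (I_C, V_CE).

Thevenize the base divider: V_Th = V_CC·R_2/(R_1+R_2) = 17×8.2/35.2 = 3.96 V, R_Th = R_1‖R_2 = 6.29 kΩ.
Base-emitter loop: V_Th = I_B·R_Th + V_BE + (β+1)I_B·R_E, so I_B = (3.96 − 0.7) / (6.29 + 201×0.18) = 0.0768 mA.
I_C = β·I_B = 200×0.0768 = 15.4 mA, and I_E = (β+1)I_B = 15.4 mA.
V_CE = V_CC − I_C·R_C − I_E·R_E = 17 − 15.4×0.56 − 15.4×0.18 = 5.62 V.
V_CE = 5.62 V > 0.2 V confirms active-region operation.

I_C ≈ 15 mA, V_CE ≈ 5.6 V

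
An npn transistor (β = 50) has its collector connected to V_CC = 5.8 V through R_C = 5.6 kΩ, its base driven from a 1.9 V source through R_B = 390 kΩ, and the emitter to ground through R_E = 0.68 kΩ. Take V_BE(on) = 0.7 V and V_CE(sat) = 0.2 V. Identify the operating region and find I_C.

active; I_C ≈ 0.14 mA

Assume active. Base-emitter loop: I_B = (V_BB − V_BE)/(R_B + (β+1)R_E) = (1.9 − 0.7)/(390 + 51×0.68) = 0.00283 mA.
I_C = β·I_B = 50×0.00283 = 0.141 mA.
V_CE = V_CC − I_C·R_C − I_E·R_E = 5.8 − 0.141×5.6 − 0.144×0.68 = 4.91 V > V_CE(sat), so the active-region assumption holds.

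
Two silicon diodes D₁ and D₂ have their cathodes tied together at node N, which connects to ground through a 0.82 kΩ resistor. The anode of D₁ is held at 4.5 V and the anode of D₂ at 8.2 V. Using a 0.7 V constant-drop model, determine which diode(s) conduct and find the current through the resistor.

Only D₂ conducts; I_R ≈ 9.1 mA

Assume both conduct. Then node N would need to be at both 4.5−0.7 = 3.8 V and 8.2−0.7 = 7.5 V, which is impossible.
Assume only D₂ conducts: V_N = 8.2 − 0.7 = 7.5 V, so I_R = 7.5/0.82 = 9.15 mA.
Check D₁: its anode-to-cathode voltage is 4.5 − 7.5 = -3 V < 0.7 V, so it is off. The assumption is consistent.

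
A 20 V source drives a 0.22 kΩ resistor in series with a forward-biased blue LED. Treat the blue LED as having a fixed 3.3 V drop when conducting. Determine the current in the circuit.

KVL around the loop: 20 = V_D + I·R = 3.3 + I × 0.22 kΩ.
So I = (20 − 3.3) / 0.22 kΩ = 16.7 / 0.22 = 75.9 mA.

I ≈ 76 mA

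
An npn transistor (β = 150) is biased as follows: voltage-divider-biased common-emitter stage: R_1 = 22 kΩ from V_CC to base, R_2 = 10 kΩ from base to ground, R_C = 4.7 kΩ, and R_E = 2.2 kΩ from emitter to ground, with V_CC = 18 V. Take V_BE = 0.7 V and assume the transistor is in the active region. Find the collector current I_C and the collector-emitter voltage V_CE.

I_C ≈ 2.2 mA, V_CE ≈ 2.9 V

Thevenize the base divider: V_Th = V_CC·R_2/(R_1+R_2) = 18×10/32 = 5.62 V, R_Th = R_1‖R_2 = 6.88 kΩ.
Base-emitter loop: V_Th = I_B·R_Th + V_BE + (β+1)I_B·R_E, so I_B = (5.62 − 0.7) / (6.88 + 151×2.2) = 0.0145 mA.
I_C = β·I_B = 150×0.0145 = 2.18 mA, and I_E = (β+1)I_B = 2.19 mA.
V_CE = V_CC − I_C·R_C − I_E·R_E = 18 − 2.18×4.7 − 2.19×2.2 = 2.93 V.
V_CE = 2.93 V > 0.2 V confirms active-region operation.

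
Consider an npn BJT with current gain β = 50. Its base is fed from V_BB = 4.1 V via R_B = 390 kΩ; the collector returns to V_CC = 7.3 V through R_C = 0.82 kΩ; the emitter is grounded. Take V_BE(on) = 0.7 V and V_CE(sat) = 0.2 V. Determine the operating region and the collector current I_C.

Assume active. Base-emitter loop: I_B = (V_BB − V_BE)/R_B = (4.1 − 0.7)/390 = 0.00872 mA.
I_C = β·I_B = 50×0.00872 = 0.436 mA.
V_CE = V_CC − I_C·R_C = 7.3 − 0.436×0.82 = 6.94 V > V_CE(sat), so the active-region assumption holds.

active; I_C ≈ 0.44 mA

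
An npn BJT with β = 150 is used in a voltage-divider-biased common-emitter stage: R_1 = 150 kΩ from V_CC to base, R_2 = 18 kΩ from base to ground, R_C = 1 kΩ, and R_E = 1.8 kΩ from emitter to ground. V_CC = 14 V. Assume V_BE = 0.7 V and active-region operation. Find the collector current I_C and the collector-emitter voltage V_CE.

Thevenize the base divider: V_Th = V_CC·R_2/(R_1+R_2) = 14×18/168 = 1.5 V, R_Th = R_1‖R_2 = 16.1 kΩ.
Base-emitter loop: V_Th = I_B·R_Th + V_BE + (β+1)I_B·R_E, so I_B = (1.5 − 0.7) / (16.1 + 151×1.8) = 0.00278 mA.
I_C = β·I_B = 150×0.00278 = 0.417 mA, and I_E = (β+1)I_B = 0.42 mA.
V_CE = V_CC − I_C·R_C − I_E·R_E = 14 − 0.417×1 − 0.42×1.8 = 12.8 V.
V_CE = 12.8 V > 0.2 V confirms active-region operation.

I_C ≈ 0.42 mA, V_CE ≈ 13 V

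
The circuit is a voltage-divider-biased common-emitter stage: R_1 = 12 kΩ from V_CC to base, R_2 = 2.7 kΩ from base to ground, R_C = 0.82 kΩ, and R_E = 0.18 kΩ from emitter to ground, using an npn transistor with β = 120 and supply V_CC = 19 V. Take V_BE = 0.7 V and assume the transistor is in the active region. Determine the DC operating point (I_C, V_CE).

I_C ≈ 14 mA, V_CE ≈ 5 V

Thevenize the base divider: V_Th = V_CC·R_2/(R_1+R_2) = 19×2.7/14.7 = 3.49 V, R_Th = R_1‖R_2 = 2.2 kΩ.
Base-emitter loop: V_Th = I_B·R_Th + V_BE + (β+1)I_B·R_E, so I_B = (3.49 − 0.7) / (2.2 + 121×0.18) = 0.116 mA.
I_C = β·I_B = 120×0.116 = 14 mA, and I_E = (β+1)I_B = 14.1 mA.
V_CE = V_CC − I_C·R_C − I_E·R_E = 19 − 14×0.82 − 14.1×0.18 = 5.02 V.
V_CE = 5.02 V > 0.2 V confirms active-region operation.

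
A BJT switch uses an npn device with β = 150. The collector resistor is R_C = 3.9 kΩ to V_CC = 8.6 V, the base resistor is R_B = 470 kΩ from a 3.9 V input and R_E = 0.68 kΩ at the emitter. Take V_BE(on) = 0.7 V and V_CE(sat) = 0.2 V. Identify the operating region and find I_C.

Assume active. Base-emitter loop: I_B = (V_BB − V_BE)/(R_B + (β+1)R_E) = (3.9 − 0.7)/(470 + 151×0.68) = 0.00559 mA.
I_C = β·I_B = 150×0.00559 = 0.838 mA.
V_CE = V_CC − I_C·R_C − I_E·R_E = 8.6 − 0.838×3.9 − 0.844×0.68 = 4.76 V > V_CE(sat), so the active-region assumption holds.

active; I_C ≈ 0.84 mA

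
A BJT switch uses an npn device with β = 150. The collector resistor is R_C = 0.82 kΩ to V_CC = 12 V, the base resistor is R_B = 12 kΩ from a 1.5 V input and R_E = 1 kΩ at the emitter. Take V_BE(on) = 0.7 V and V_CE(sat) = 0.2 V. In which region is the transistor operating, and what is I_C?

active; I_C ≈ 0.74 mA

Assume active. Base-emitter loop: I_B = (V_BB − V_BE)/(R_B + (β+1)R_E) = (1.5 − 0.7)/(12 + 151×1) = 0.00491 mA.
I_C = β·I_B = 150×0.00491 = 0.736 mA.
V_CE = V_CC − I_C·R_C − I_E·R_E = 12 − 0.736×0.82 − 0.741×1 = 10.7 V > V_CE(sat), so the active-region assumption holds.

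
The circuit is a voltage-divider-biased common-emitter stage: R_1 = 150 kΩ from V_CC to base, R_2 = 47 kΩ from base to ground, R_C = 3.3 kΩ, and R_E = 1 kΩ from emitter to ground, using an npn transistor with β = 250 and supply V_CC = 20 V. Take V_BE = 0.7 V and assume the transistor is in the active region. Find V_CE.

Thevenize the base divider: V_Th = V_CC·R_2/(R_1+R_2) = 20×47/197 = 4.77 V, R_Th = R_1‖R_2 = 35.8 kΩ.
Base-emitter loop: V_Th = I_B·R_Th + V_BE + (β+1)I_B·R_E, so I_B = (4.77 − 0.7) / (35.8 + 251×1) = 0.0142 mA.
I_C = β·I_B = 250×0.0142 = 3.55 mA, and I_E = (β+1)I_B = 3.56 mA.
V_CE = V_CC − I_C·R_C − I_E·R_E = 20 − 3.55×3.3 − 3.56×1 = 4.72 V.
V_CE = 4.72 V > 0.2 V confirms active-region operation.

V_CE ≈ 4.7 V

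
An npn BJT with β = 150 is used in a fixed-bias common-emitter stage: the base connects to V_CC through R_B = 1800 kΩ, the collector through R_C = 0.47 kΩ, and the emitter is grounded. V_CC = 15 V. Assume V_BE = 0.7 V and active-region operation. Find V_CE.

V_CE ≈ 14 V

Base loop: V_CC = I_B·R_B + V_BE, so I_B = (15 − 0.7)/1800 kΩ = 0.00794 mA.
In the active region I_C = β·I_B = 150 × 0.00794 = 1.19 mA.
Collector loop: V_CE = V_CC − I_C·R_C = 15 − 1.19×0.47 = 14.4 V.
Since V_CE = 14.4 V > V_CE(sat) ≈ 0.2 V, the transistor is in the active region as assumed.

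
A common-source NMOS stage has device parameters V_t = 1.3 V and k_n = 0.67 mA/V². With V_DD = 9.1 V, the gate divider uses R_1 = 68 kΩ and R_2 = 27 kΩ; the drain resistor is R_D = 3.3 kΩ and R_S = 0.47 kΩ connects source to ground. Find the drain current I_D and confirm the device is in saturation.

V_G = V_DD·R_2/(R_1+R_2) = 9.1×27/95 = 2.59 V.
Assume saturation: I_D = (k_n/2)(V_GS − V_t)² with V_GS = V_G − I_D·R_S = 2.59 − 0.47·I_D.
Substituting gives 0.074·I_D² − 1.41·I_D + 0.554 = 0, with roots I_D = 0.403 or 18.6 mA.
The root I_D = 18.6 mA gives V_GS = -6.15 V ≤ V_t, so take I_D = 0.403 mA.
Then V_GS = 2.4 V and V_DS = V_DD − I_D(R_D+R_S) = 9.1 − 0.403×3.77 = 7.58 V.
Saturation requires V_DS ≥ V_GS − V_t = 1.1 V; 7.58 ≥ 1.1 ✓.

I_D ≈ 0.4 mA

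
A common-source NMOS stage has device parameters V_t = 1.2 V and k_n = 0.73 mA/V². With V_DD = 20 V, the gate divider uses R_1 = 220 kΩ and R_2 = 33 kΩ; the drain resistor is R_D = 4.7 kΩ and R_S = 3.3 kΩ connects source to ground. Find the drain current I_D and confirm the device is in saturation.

I_D ≈ 0.2 mA

V_G = V_DD·R_2/(R_1+R_2) = 20×33/253 = 2.61 V.
Assume saturation: I_D = (k_n/2)(V_GS − V_t)² with V_GS = V_G − I_D·R_S = 2.61 − 3.3·I_D.
Substituting gives 3.97·I_D² − 4.39·I_D + 0.724 = 0, with roots I_D = 0.202 or 0.904 mA.
The root I_D = 0.904 mA gives V_GS = -0.373 V ≤ V_t, so take I_D = 0.202 mA.
Then V_GS = 1.94 V and V_DS = V_DD − I_D(R_D+R_S) = 20 − 0.202×8 = 18.4 V.
Saturation requires V_DS ≥ V_GS − V_t = 0.743 V; 18.4 ≥ 0.743 ✓.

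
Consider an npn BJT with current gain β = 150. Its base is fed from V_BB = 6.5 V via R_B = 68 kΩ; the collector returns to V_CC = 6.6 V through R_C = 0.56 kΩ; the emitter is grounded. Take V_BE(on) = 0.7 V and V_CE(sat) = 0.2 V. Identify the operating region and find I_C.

saturation; I_C ≈ 11 mA

Assume active: I_B = (6.5 − 0.7)/68 = 0.0853 mA, giving I_C = β·I_B = 12.8 mA.
But then V_CE = 6.6 − 12.8×0.56 = -0.565 V < V_CE(sat) = 0.2 V — impossible in the active region.
So the transistor is saturated. With V_CE = 0.2 V, I_C = (V_CC − 0.2)/R_C = 6.4/0.56 = 11.4 mA.
Check: β·I_B = 12.8 mA > I_C = 11.4 mA, confirming saturation.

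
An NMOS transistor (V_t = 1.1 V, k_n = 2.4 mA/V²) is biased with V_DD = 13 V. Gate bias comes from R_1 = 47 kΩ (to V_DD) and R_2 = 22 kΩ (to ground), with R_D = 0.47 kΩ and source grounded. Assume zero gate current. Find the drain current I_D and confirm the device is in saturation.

V_G = V_DD·R_2/(R_1+R_2) = 13×22/69 = 4.14 V. With the source grounded, V_GS = V_G = 4.14 V.
Assume saturation: I_D = (k_n/2)(V_GS − V_t)² = (2.4/2)×(4.14 − 1.1)² = 1.2×3.04² = 11.1 mA.
V_DS = V_DD − I_D·R_D = 13 − 11.1×0.47 = 7.77 V.
Saturation requires V_DS ≥ V_GS − V_t = 3.04 V; 7.77 ≥ 3.04 ✓.

I_D ≈ 11 mA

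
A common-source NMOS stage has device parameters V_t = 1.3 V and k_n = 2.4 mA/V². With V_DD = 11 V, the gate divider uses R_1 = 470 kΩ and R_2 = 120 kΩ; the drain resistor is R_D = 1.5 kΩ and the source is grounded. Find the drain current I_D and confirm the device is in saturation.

V_G = V_DD·R_2/(R_1+R_2) = 11×120/590 = 2.24 V. With the source grounded, V_GS = V_G = 2.24 V.
Assume saturation: I_D = (k_n/2)(V_GS − V_t)² = (2.4/2)×(2.24 − 1.3)² = 1.2×0.937² = 1.05 mA.
V_DS = V_DD − I_D·R_D = 11 − 1.05×1.5 = 9.42 V.
Saturation requires V_DS ≥ V_GS − V_t = 0.937 V; 9.42 ≥ 0.937 ✓.

I_D ≈ 1.1 mA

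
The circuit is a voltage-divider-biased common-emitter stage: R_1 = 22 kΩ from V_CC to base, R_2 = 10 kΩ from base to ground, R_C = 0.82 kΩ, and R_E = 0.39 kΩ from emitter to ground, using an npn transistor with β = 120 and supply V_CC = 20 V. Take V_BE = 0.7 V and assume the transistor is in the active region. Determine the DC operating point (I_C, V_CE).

I_C ≈ 12 mA, V_CE ≈ 5.1 V

Thevenize the base divider: V_Th = V_CC·R_2/(R_1+R_2) = 20×10/32 = 6.25 V, R_Th = R_1‖R_2 = 6.88 kΩ.
Base-emitter loop: V_Th = I_B·R_Th + V_BE + (β+1)I_B·R_E, so I_B = (6.25 − 0.7) / (6.88 + 121×0.39) = 0.103 mA.
I_C = β·I_B = 120×0.103 = 12.3 mA, and I_E = (β+1)I_B = 12.4 mA.
V_CE = V_CC − I_C·R_C − I_E·R_E = 20 − 12.3×0.82 − 12.4×0.39 = 5.05 V.
V_CE = 5.05 V > 0.2 V confirms active-region operation.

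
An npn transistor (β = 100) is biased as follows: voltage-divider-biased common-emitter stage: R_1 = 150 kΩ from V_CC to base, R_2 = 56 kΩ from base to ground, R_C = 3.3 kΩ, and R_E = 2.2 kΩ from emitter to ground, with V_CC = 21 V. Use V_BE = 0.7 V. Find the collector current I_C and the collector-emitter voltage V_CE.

I_C ≈ 1.9 mA, V_CE ≈ 10 V

Thevenize the base divider: V_Th = V_CC·R_2/(R_1+R_2) = 21×56/206 = 5.71 V, R_Th = R_1‖R_2 = 40.8 kΩ.
Base-emitter loop: V_Th = I_B·R_Th + V_BE + (β+1)I_B·R_E, so I_B = (5.71 − 0.7) / (40.8 + 101×2.2) = 0.019 mA.
I_C = β·I_B = 100×0.019 = 1.9 mA, and I_E = (β+1)I_B = 1.92 mA.
V_CE = V_CC − I_C·R_C − I_E·R_E = 21 − 1.9×3.3 − 1.92×2.2 = 10.5 V.
V_CE = 10.5 V > 0.2 V confirms active-region operation.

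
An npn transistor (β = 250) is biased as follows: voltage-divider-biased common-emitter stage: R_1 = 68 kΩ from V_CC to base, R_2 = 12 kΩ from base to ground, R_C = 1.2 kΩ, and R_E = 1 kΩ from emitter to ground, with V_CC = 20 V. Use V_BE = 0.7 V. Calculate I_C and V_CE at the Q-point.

I_C ≈ 2.2 mA, V_CE ≈ 15 V

Thevenize the base divider: V_Th = V_CC·R_2/(R_1+R_2) = 20×12/80 = 3 V, R_Th = R_1‖R_2 = 10.2 kΩ.
Base-emitter loop: V_Th = I_B·R_Th + V_BE + (β+1)I_B·R_E, so I_B = (3 − 0.7) / (10.2 + 251×1) = 0.00881 mA.
I_C = β·I_B = 250×0.00881 = 2.2 mA, and I_E = (β+1)I_B = 2.21 mA.
V_CE = V_CC − I_C·R_C − I_E·R_E = 20 − 2.2×1.2 − 2.21×1 = 15.1 V.
V_CE = 15.1 V > 0.2 V confirms active-region operation.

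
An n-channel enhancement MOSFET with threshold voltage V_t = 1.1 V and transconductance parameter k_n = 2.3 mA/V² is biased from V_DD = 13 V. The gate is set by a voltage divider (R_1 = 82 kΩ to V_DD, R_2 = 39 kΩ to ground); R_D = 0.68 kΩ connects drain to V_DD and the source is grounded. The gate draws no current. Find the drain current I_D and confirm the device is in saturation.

I_D ≈ 11 mA

V_G = V_DD·R_2/(R_1+R_2) = 13×39/121 = 4.19 V. With the source grounded, V_GS = V_G = 4.19 V.
Assume saturation: I_D = (k_n/2)(V_GS − V_t)² = (2.3/2)×(4.19 − 1.1)² = 1.15×3.09² = 11 mA.
V_DS = V_DD − I_D·R_D = 13 − 11×0.68 = 5.53 V.
Saturation requires V_DS ≥ V_GS − V_t = 3.09 V; 5.53 ≥ 3.09 ✓.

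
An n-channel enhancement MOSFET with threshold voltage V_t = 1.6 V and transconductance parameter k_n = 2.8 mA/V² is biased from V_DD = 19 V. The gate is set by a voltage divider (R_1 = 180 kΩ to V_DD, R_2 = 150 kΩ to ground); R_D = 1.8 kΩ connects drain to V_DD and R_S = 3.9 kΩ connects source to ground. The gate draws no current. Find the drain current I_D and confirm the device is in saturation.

V_G = V_DD·R_2/(R_1+R_2) = 19×150/330 = 8.64 V.
Assume saturation: I_D = (k_n/2)(V_GS − V_t)² with V_GS = V_G − I_D·R_S = 8.64 − 3.9·I_D.
Substituting gives 21.3·I_D² − 77.8·I_D + 69.3 = 0, with roots I_D = 1.54 or 2.12 mA.
The root I_D = 2.12 mA gives V_GS = 0.37 V ≤ V_t, so take I_D = 1.54 mA.
Then V_GS = 2.65 V and V_DS = V_DD − I_D(R_D+R_S) = 19 − 1.54×5.7 = 10.2 V.
Saturation requires V_DS ≥ V_GS − V_t = 1.05 V; 10.2 ≥ 1.05 ✓.

I_D ≈ 1.5 mA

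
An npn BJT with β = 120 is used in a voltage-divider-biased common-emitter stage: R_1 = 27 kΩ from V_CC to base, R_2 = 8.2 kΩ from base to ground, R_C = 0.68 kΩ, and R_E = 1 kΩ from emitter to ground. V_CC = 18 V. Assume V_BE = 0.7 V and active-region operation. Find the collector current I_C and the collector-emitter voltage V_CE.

I_C ≈ 3.3 mA, V_CE ≈ 12 V

Thevenize the base divider: V_Th = V_CC·R_2/(R_1+R_2) = 18×8.2/35.2 = 4.19 V, R_Th = R_1‖R_2 = 6.29 kΩ.
Base-emitter loop: V_Th = I_B·R_Th + V_BE + (β+1)I_B·R_E, so I_B = (4.19 − 0.7) / (6.29 + 121×1) = 0.0274 mA.
I_C = β·I_B = 120×0.0274 = 3.29 mA, and I_E = (β+1)I_B = 3.32 mA.
V_CE = V_CC − I_C·R_C − I_E·R_E = 18 − 3.29×0.68 − 3.32×1 = 12.4 V.
V_CE = 12.4 V > 0.2 V confirms active-region operation.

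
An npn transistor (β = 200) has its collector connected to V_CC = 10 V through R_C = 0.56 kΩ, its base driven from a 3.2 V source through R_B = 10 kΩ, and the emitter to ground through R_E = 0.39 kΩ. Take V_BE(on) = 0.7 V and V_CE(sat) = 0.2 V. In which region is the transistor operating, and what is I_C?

Assume active. Base-emitter loop: I_B = (V_BB − V_BE)/(R_B + (β+1)R_E) = (3.2 − 0.7)/(10 + 201×0.39) = 0.0283 mA.
I_C = β·I_B = 200×0.0283 = 5.66 mA.
V_CE = V_CC − I_C·R_C − I_E·R_E = 10 − 5.66×0.56 − 5.69×0.39 = 4.62 V > V_CE(sat), so the active-region assumption holds.

active; I_C ≈ 5.7 mA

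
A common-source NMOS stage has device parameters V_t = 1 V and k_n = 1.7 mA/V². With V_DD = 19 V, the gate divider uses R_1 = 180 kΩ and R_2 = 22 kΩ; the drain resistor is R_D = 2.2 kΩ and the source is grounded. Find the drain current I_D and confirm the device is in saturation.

I_D ≈ 0.97 mA

V_G = V_DD·R_2/(R_1+R_2) = 19×22/202 = 2.07 V. With the source grounded, V_GS = V_G = 2.07 V.
Assume saturation: I_D = (k_n/2)(V_GS − V_t)² = (1.7/2)×(2.07 − 1)² = 0.85×1.07² = 0.972 mA.
V_DS = V_DD − I_D·R_D = 19 − 0.972×2.2 = 16.9 V.
Saturation requires V_DS ≥ V_GS − V_t = 1.07 V; 16.9 ≥ 1.07 ✓.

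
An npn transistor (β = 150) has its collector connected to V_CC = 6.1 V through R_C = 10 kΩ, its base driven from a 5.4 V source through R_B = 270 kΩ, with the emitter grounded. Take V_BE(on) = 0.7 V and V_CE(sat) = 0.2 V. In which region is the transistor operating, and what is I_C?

saturation; I_C ≈ 0.59 mA

Assume active: I_B = (5.4 − 0.7)/270 = 0.0174 mA, giving I_C = β·I_B = 2.61 mA.
But then V_CE = 6.1 − 2.61×10 = -20 V < V_CE(sat) = 0.2 V — impossible in the active region.
So the transistor is saturated. With V_CE = 0.2 V, I_C = (V_CC − 0.2)/R_C = 5.9/10 = 0.59 mA.
Check: β·I_B = 2.61 mA > I_C = 0.59 mA, confirming saturation.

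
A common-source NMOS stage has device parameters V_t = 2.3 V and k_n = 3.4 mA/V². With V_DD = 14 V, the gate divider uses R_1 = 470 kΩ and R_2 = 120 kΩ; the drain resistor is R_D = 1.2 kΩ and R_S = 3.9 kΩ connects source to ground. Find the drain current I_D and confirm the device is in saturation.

V_G = V_DD·R_2/(R_1+R_2) = 14×120/590 = 2.85 V.
Assume saturation: I_D = (k_n/2)(V_GS − V_t)² with V_GS = V_G − I_D·R_S = 2.85 − 3.9·I_D.
Substituting gives 25.9·I_D² − 8.26·I_D + 0.51 = 0, with roots I_D = 0.0835 or 0.236 mA.
The root I_D = 0.236 mA gives V_GS = 1.93 V ≤ V_t, so take I_D = 0.0835 mA.
Then V_GS = 2.52 V and V_DS = V_DD − I_D(R_D+R_S) = 14 − 0.0835×5.1 = 13.6 V.
Saturation requires V_DS ≥ V_GS − V_t = 0.222 V; 13.6 ≥ 0.222 ✓.

I_D ≈ 0.084 mA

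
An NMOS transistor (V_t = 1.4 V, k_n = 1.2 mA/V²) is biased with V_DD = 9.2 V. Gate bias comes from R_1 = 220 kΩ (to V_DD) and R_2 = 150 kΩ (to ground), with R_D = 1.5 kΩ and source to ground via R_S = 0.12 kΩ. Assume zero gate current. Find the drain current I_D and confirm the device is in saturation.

V_G = V_DD·R_2/(R_1+R_2) = 9.2×150/370 = 3.73 V.
Assume saturation: I_D = (k_n/2)(V_GS − V_t)² with V_GS = V_G − I_D·R_S = 3.73 − 0.12·I_D.
Substituting gives 0.00864·I_D² − 1.34·I_D + 3.26 = 0, with roots I_D = 2.48 or 152 mA.
The root I_D = 152 mA gives V_GS = -14.5 V ≤ V_t, so take I_D = 2.48 mA.
Then V_GS = 3.43 V and V_DS = V_DD − I_D(R_D+R_S) = 9.2 − 2.48×1.62 = 5.19 V.
Saturation requires V_DS ≥ V_GS − V_t = 2.03 V; 5.19 ≥ 2.03 ✓.

I_D ≈ 2.5 mA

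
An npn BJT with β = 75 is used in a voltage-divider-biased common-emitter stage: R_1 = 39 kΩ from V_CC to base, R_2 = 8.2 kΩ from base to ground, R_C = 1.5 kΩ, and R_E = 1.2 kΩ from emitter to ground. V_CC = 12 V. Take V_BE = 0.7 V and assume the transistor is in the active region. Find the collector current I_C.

I_C ≈ 1.1 mA

Thevenize the base divider: V_Th = V_CC·R_2/(R_1+R_2) = 12×8.2/47.2 = 2.08 V, R_Th = R_1‖R_2 = 6.78 kΩ.
Base-emitter loop: V_Th = I_B·R_Th + V_BE + (β+1)I_B·R_E, so I_B = (2.08 − 0.7) / (6.78 + 76×1.2) = 0.0141 mA.
I_C = β·I_B = 75×0.0141 = 1.06 mA, and I_E = (β+1)I_B = 1.07 mA.
V_CE = V_CC − I_C·R_C − I_E·R_E = 12 − 1.06×1.5 − 1.07×1.2 = 9.12 V.
V_CE = 9.12 V > 0.2 V confirms active-region operation.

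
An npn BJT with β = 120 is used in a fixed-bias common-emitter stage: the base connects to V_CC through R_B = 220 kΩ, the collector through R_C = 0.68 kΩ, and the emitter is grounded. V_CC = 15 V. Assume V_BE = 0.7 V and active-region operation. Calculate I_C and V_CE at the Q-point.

I_C ≈ 7.8 mA, V_CE ≈ 9.7 V

Base loop: V_CC = I_B·R_B + V_BE, so I_B = (15 − 0.7)/220 kΩ = 0.065 mA.
In the active region I_C = β·I_B = 120 × 0.065 = 7.8 mA.
Collector loop: V_CE = V_CC − I_C·R_C = 15 − 7.8×0.68 = 9.7 V.
Since V_CE = 9.7 V > V_CE(sat) ≈ 0.2 V, the transistor is in the active region as assumed.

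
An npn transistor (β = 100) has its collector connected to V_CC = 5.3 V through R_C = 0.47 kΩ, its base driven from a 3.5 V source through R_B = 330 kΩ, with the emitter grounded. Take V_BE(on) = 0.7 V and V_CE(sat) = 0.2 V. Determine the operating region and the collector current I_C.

active; I_C ≈ 0.85 mA

Assume active. Base-emitter loop: I_B = (V_BB − V_BE)/R_B = (3.5 − 0.7)/330 = 0.00848 mA.
I_C = β·I_B = 100×0.00848 = 0.848 mA.
V_CE = V_CC − I_C·R_C = 5.3 − 0.848×0.47 = 4.9 V > V_CE(sat), so the active-region assumption holds.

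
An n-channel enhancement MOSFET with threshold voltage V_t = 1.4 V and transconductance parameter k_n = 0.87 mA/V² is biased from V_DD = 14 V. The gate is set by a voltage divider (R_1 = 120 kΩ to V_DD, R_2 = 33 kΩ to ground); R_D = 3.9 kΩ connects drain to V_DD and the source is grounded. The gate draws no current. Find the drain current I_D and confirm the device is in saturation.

V_G = V_DD·R_2/(R_1+R_2) = 14×33/153 = 3.02 V. With the source grounded, V_GS = V_G = 3.02 V.
Assume saturation: I_D = (k_n/2)(V_GS − V_t)² = (0.87/2)×(3.02 − 1.4)² = 0.435×1.62² = 1.14 mA.
V_DS = V_DD − I_D·R_D = 14 − 1.14×3.9 = 9.55 V.
Saturation requires V_DS ≥ V_GS − V_t = 1.62 V; 9.55 ≥ 1.62 ✓.

I_D ≈ 1.1 mA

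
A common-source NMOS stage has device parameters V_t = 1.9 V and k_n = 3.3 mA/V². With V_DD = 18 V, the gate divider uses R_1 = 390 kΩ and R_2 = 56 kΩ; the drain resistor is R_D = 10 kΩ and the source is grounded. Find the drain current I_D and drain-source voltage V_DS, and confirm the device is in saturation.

I_D ≈ 0.21 mA, V_DS ≈ 16 V

V_G = V_DD·R_2/(R_1+R_2) = 18×56/446 = 2.26 V. With the source grounded, V_GS = V_G = 2.26 V.
Assume saturation: I_D = (k_n/2)(V_GS − V_t)² = (3.3/2)×(2.26 − 1.9)² = 1.65×0.36² = 0.214 mA.
V_DS = V_DD − I_D·R_D = 18 − 0.214×10 = 15.9 V.
Saturation requires V_DS ≥ V_GS − V_t = 0.36 V; 15.9 ≥ 0.36 ✓.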